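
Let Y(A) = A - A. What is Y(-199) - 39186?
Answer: -39186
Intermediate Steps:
Y(A) = 0
Y(-199) - 39186 = 0 - 39186 = -39186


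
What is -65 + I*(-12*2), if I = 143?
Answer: -3497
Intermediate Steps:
-65 + I*(-12*2) = -65 + 143*(-12*2) = -65 + 143*(-24) = -65 - 3432 = -3497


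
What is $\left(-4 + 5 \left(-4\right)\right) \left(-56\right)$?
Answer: $1344$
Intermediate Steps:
$\left(-4 + 5 \left(-4\right)\right) \left(-56\right) = \left(-4 - 20\right) \left(-56\right) = \left(-24\right) \left(-56\right) = 1344$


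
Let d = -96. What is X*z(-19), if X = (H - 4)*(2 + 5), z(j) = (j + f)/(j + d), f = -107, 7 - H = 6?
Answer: -2646/115 ≈ -23.009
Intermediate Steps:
H = 1 (H = 7 - 1*6 = 7 - 6 = 1)
z(j) = (-107 + j)/(-96 + j) (z(j) = (j - 107)/(j - 96) = (-107 + j)/(-96 + j))
X = -21 (X = (1 - 4)*(2 + 5) = -3*7 = -21)
X*z(-19) = -21*(-107 - 19)/(-96 - 19) = -21*(-126)/(-115) = -(-21)*(-126)/115 = -21*126/115 = -2646/115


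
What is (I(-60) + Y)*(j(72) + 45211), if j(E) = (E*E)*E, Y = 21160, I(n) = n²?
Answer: 10361044840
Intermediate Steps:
j(E) = E³ (j(E) = E²*E = E³)
(I(-60) + Y)*(j(72) + 45211) = ((-60)² + 21160)*(72³ + 45211) = (3600 + 21160)*(373248 + 45211) = 24760*418459 = 10361044840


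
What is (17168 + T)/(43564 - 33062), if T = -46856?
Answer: -14844/5251 ≈ -2.8269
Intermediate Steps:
(17168 + T)/(43564 - 33062) = (17168 - 46856)/(43564 - 33062) = -29688/10502 = -29688*1/10502 = -14844/5251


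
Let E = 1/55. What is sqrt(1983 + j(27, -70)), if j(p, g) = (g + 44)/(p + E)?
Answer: sqrt(1094181922)/743 ≈ 44.520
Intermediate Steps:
E = 1/55 ≈ 0.018182
j(p, g) = (44 + g)/(1/55 + p) (j(p, g) = (g + 44)/(p + 1/55) = (44 + g)/(1/55 + p))
sqrt(1983 + j(27, -70)) = sqrt(1983 + 55*(44 - 70)/(1 + 55*27)) = sqrt(1983 + 55*(-26)/(1 + 1485)) = sqrt(1983 + 55*(-26)/1486) = sqrt(1983 + 55*(1/1486)*(-26)) = sqrt(1983 - 715/743) = sqrt(1472654/743) = sqrt(1094181922)/743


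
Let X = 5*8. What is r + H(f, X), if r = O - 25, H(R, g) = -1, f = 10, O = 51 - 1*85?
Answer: -60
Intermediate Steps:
O = -34 (O = 51 - 85 = -34)
X = 40
r = -59 (r = -34 - 25 = -59)
r + H(f, X) = -59 - 1 = -60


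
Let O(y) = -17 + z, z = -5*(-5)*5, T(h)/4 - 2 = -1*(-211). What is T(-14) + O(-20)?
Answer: 960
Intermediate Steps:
T(h) = 852 (T(h) = 8 + 4*(-1*(-211)) = 8 + 4*211 = 8 + 844 = 852)
z = 125 (z = 25*5 = 125)
O(y) = 108 (O(y) = -17 + 125 = 108)
T(-14) + O(-20) = 852 + 108 = 960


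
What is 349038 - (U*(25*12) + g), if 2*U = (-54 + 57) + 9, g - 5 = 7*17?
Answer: 347114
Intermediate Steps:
g = 124 (g = 5 + 7*17 = 5 + 119 = 124)
U = 6 (U = ((-54 + 57) + 9)/2 = (3 + 9)/2 = (1/2)*12 = 6)
349038 - (U*(25*12) + g) = 349038 - (6*(25*12) + 124) = 349038 - (6*300 + 124) = 349038 - (1800 + 124) = 349038 - 1*1924 = 349038 - 1924 = 347114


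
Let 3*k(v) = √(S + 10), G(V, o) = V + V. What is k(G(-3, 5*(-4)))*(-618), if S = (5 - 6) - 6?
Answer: -206*√3 ≈ -356.80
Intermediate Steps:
G(V, o) = 2*V
S = -7 (S = -1 - 6 = -7)
k(v) = √3/3 (k(v) = √(-7 + 10)/3 = √3/3)
k(G(-3, 5*(-4)))*(-618) = (√3/3)*(-618) = -206*√3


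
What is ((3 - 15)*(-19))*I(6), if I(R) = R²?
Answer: 8208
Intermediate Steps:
((3 - 15)*(-19))*I(6) = ((3 - 15)*(-19))*6² = -12*(-19)*36 = 228*36 = 8208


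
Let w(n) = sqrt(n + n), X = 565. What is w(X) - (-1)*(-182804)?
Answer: -182804 + sqrt(1130) ≈ -1.8277e+5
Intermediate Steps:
w(n) = sqrt(2)*sqrt(n) (w(n) = sqrt(2*n) = sqrt(2)*sqrt(n))
w(X) - (-1)*(-182804) = sqrt(2)*sqrt(565) - (-1)*(-182804) = sqrt(1130) - 1*182804 = sqrt(1130) - 182804 = -182804 + sqrt(1130)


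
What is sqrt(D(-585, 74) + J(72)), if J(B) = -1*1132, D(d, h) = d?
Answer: I*sqrt(1717) ≈ 41.437*I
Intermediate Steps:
J(B) = -1132
sqrt(D(-585, 74) + J(72)) = sqrt(-585 - 1132) = sqrt(-1717) = I*sqrt(1717)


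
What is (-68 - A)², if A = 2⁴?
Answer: 7056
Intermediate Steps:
A = 16
(-68 - A)² = (-68 - 1*16)² = (-68 - 16)² = (-84)² = 7056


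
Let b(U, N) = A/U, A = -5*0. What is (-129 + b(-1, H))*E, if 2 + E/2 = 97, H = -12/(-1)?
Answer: -24510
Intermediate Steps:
A = 0
H = 12 (H = -12*(-1) = 12)
E = 190 (E = -4 + 2*97 = -4 + 194 = 190)
b(U, N) = 0 (b(U, N) = 0/U = 0)
(-129 + b(-1, H))*E = (-129 + 0)*190 = -129*190 = -24510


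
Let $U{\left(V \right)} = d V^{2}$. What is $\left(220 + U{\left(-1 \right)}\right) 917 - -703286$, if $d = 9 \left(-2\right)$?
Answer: $888520$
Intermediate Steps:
$d = -18$
$U{\left(V \right)} = - 18 V^{2}$
$\left(220 + U{\left(-1 \right)}\right) 917 - -703286 = \left(220 - 18 \left(-1\right)^{2}\right) 917 - -703286 = \left(220 - 18\right) 917 + 703286 = 202 \cdot 917 + 703286 = 185234 + 703286 = 888520$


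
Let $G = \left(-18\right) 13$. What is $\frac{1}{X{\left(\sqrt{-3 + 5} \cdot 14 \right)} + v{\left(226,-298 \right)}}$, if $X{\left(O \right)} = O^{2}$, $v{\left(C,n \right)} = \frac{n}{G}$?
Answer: $\frac{117}{46013} \approx 0.0025428$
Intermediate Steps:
$G = -234$
$v{\left(C,n \right)} = - \frac{n}{234}$ ($v{\left(C,n \right)} = \frac{n}{-234} = n \left(- \frac{1}{234}\right) = - \frac{n}{234}$)
$\frac{1}{X{\left(\sqrt{-3 + 5} \cdot 14 \right)} + v{\left(226,-298 \right)}} = \frac{1}{\left(\sqrt{-3 + 5} \cdot 14\right)^{2} - - \frac{149}{117}} = \frac{1}{\left(\sqrt{2} \cdot 14\right)^{2} + \frac{149}{117}} = \frac{1}{\left(14 \sqrt{2}\right)^{2} + \frac{149}{117}} = \frac{1}{392 + \frac{149}{117}} = \frac{1}{\frac{46013}{117}} = \frac{117}{46013}$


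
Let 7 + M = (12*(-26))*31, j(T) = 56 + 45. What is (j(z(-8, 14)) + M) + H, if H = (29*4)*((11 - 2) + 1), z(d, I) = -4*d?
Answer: -8418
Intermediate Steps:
j(T) = 101
M = -9679 (M = -7 + (12*(-26))*31 = -7 - 312*31 = -7 - 9672 = -9679)
H = 1160 (H = 116*(9 + 1) = 116*10 = 1160)
(j(z(-8, 14)) + M) + H = (101 - 9679) + 1160 = -9578 + 1160 = -8418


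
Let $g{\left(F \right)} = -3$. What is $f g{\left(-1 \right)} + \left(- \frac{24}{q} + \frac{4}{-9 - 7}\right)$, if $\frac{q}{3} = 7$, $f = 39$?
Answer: $- \frac{3315}{28} \approx -118.39$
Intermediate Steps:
$q = 21$ ($q = 3 \cdot 7 = 21$)
$f g{\left(-1 \right)} + \left(- \frac{24}{q} + \frac{4}{-9 - 7}\right) = 39 \left(-3\right) + \left(- \frac{24}{21} + \frac{4}{-9 - 7}\right) = -117 + \left(\left(-24\right) \frac{1}{21} + \frac{4}{-9 - 7}\right) = -117 - \left(\frac{8}{7} - \frac{4}{-16}\right) = -117 + \left(- \frac{8}{7} + 4 \left(- \frac{1}{16}\right)\right) = -117 - \frac{39}{28} = - \frac{3315}{28}$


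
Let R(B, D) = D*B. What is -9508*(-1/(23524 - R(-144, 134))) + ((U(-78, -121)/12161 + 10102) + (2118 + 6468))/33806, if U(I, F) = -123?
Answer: 3410087823507/4400983570030 ≈ 0.77485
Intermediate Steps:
R(B, D) = B*D
-9508*(-1/(23524 - R(-144, 134))) + ((U(-78, -121)/12161 + 10102) + (2118 + 6468))/33806 = -9508*(-1/(23524 - (-144)*134)) + ((-123/12161 + 10102) + (2118 + 6468))/33806 = -9508*(-1/(23524 - 1*(-19296))) + ((-123*1/12161 + 10102) + 8586)*(1/33806) = -9508*(-1/(23524 + 19296)) + ((-123/12161 + 10102) + 8586)*(1/33806) = -9508/((-1*42820)) + (122850299/12161 + 8586)*(1/33806) = -9508/(-42820) + (227264645/12161)*(1/33806) = -9508*(-1/42820) + 227264645/411114766 = 2377/10705 + 227264645/411114766 = 3410087823507/4400983570030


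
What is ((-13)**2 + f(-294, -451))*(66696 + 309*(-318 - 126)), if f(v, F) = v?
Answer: 8812500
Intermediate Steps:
((-13)**2 + f(-294, -451))*(66696 + 309*(-318 - 126)) = ((-13)**2 - 294)*(66696 + 309*(-318 - 126)) = (169 - 294)*(66696 + 309*(-444)) = -125*(66696 - 137196) = -125*(-70500) = 8812500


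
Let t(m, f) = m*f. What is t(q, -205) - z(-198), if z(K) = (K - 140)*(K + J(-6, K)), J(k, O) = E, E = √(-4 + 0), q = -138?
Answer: -38634 + 676*I ≈ -38634.0 + 676.0*I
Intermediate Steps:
E = 2*I (E = √(-4) = 2*I ≈ 2.0*I)
J(k, O) = 2*I
t(m, f) = f*m
z(K) = (-140 + K)*(K + 2*I) (z(K) = (K - 140)*(K + 2*I) = (-140 + K)*(K + 2*I))
t(q, -205) - z(-198) = -205*(-138) - ((-198)² - 280*I + 2*(-198)*(-70 + I)) = 28290 - (39204 - 280*I + (27720 - 396*I)) = 28290 - (66924 - 676*I) = 28290 + (-66924 + 676*I) = -38634 + 676*I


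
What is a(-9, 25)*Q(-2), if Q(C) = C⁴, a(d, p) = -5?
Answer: -80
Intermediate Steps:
a(-9, 25)*Q(-2) = -5*(-2)⁴ = -5*16 = -80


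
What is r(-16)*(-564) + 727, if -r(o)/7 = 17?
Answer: 67843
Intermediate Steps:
r(o) = -119 (r(o) = -7*17 = -119)
r(-16)*(-564) + 727 = -119*(-564) + 727 = 67116 + 727 = 67843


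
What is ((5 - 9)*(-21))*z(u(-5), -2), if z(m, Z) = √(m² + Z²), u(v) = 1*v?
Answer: 84*√29 ≈ 452.35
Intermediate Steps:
u(v) = v
z(m, Z) = √(Z² + m²)
((5 - 9)*(-21))*z(u(-5), -2) = ((5 - 9)*(-21))*√((-2)² + (-5)²) = (-4*(-21))*√(4 + 25) = 84*√29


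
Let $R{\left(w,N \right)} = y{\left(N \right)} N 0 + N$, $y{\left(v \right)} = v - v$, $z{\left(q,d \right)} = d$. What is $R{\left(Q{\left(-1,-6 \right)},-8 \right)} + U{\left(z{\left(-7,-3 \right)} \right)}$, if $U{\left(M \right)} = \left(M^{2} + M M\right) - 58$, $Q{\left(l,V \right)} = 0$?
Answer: $-48$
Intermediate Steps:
$U{\left(M \right)} = -58 + 2 M^{2}$ ($U{\left(M \right)} = \left(M^{2} + M^{2}\right) - 58 = 2 M^{2} - 58 = -58 + 2 M^{2}$)
$y{\left(v \right)} = 0$
$R{\left(w,N \right)} = N$ ($R{\left(w,N \right)} = 0 N 0 + N = 0 \cdot 0 + N = 0 + N = N$)
$R{\left(Q{\left(-1,-6 \right)},-8 \right)} + U{\left(z{\left(-7,-3 \right)} \right)} = -8 - \left(58 - 2 \left(-3\right)^{2}\right) = -8 + \left(-58 + 2 \cdot 9\right) = -8 + \left(-58 + 18\right) = -8 - 40 = -48$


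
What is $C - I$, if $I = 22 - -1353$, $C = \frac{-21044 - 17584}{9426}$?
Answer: $- \frac{2166563}{1571} \approx -1379.1$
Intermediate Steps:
$C = - \frac{6438}{1571}$ ($C = \left(-21044 - 17584\right) \frac{1}{9426} = \left(-38628\right) \frac{1}{9426} = - \frac{6438}{1571} \approx -4.098$)
$I = 1375$ ($I = 22 + 1353 = 1375$)
$C - I = - \frac{6438}{1571} - 1375 = - \frac{2166563}{1571}$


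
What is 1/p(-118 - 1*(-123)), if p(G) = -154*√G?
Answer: -√5/770 ≈ -0.0029040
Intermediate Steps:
1/p(-118 - 1*(-123)) = 1/(-154*√(-118 - 1*(-123))) = 1/(-154*√(-118 + 123)) = 1/(-154*√5) = -√5/770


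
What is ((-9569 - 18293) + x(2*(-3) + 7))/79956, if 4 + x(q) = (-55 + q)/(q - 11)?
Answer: -139303/399780 ≈ -0.34845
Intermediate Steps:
x(q) = -4 + (-55 + q)/(-11 + q) (x(q) = -4 + (-55 + q)/(q - 11) = -4 + (-55 + q)/(-11 + q))
((-9569 - 18293) + x(2*(-3) + 7))/79956 = ((-9569 - 18293) + (-11 - 3*(2*(-3) + 7))/(-11 + (2*(-3) + 7)))/79956 = (-27862 + (-11 - 3*(-6 + 7))/(-11 + (-6 + 7)))*(1/79956) = (-27862 + (-11 - 3*1)/(-11 + 1))*(1/79956) = (-27862 + (-11 - 3)/(-10))*(1/79956) = (-27862 - 1/10*(-14))*(1/79956) = (-27862 + 7/5)*(1/79956) = -139303/5*1/79956 = -139303/399780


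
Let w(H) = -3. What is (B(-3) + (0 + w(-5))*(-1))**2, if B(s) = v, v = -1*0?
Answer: 9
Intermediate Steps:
v = 0
B(s) = 0
(B(-3) + (0 + w(-5))*(-1))**2 = (0 + (0 - 3)*(-1))**2 = (0 - 3*(-1))**2 = (0 + 3)**2 = 3**2 = 9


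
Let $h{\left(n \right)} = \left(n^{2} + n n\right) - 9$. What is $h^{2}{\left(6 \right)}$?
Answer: $3969$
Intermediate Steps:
$h{\left(n \right)} = -9 + 2 n^{2}$ ($h{\left(n \right)} = \left(n^{2} + n^{2}\right) - 9 = 2 n^{2} - 9 = -9 + 2 n^{2}$)
$h^{2}{\left(6 \right)} = \left(-9 + 2 \cdot 6^{2}\right)^{2} = \left(-9 + 2 \cdot 36\right)^{2} = \left(-9 + 72\right)^{2} = 63^{2} = 3969$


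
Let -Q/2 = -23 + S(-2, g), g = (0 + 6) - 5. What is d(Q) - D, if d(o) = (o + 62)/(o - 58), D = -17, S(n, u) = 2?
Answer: 21/2 ≈ 10.500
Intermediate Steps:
g = 1 (g = 6 - 5 = 1)
Q = 42 (Q = -2*(-23 + 2) = -2*(-21) = 42)
d(o) = (62 + o)/(-58 + o)
d(Q) - D = (62 + 42)/(-58 + 42) - 1*(-17) = 104/(-16) + 17 = -1/16*104 + 17 = -13/2 + 17 = 21/2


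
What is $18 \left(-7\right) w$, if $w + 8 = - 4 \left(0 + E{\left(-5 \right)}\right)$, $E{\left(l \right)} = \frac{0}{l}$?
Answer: $1008$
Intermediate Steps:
$E{\left(l \right)} = 0$
$w = -8$ ($w = -8 - 4 \left(0 + 0\right) = -8 - 0 = -8 + 0 = -8$)
$18 \left(-7\right) w = 18 \left(-7\right) \left(-8\right) = \left(-126\right) \left(-8\right) = 1008$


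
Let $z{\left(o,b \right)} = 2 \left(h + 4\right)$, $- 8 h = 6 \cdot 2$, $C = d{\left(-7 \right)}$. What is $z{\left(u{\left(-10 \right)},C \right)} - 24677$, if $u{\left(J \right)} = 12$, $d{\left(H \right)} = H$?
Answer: $-24672$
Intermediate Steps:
$C = -7$
$h = - \frac{3}{2}$ ($h = - \frac{6 \cdot 2}{8} = \left(- \frac{1}{8}\right) 12 = - \frac{3}{2} \approx -1.5$)
$z{\left(o,b \right)} = 5$ ($z{\left(o,b \right)} = 2 \left(- \frac{3}{2} + 4\right) = 2 \cdot \frac{5}{2} = 5$)
$z{\left(u{\left(-10 \right)},C \right)} - 24677 = 5 - 24677 = -24672$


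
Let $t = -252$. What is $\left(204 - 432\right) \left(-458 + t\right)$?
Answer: $161880$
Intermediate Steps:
$\left(204 - 432\right) \left(-458 + t\right) = \left(204 - 432\right) \left(-458 - 252\right) = \left(-228\right) \left(-710\right) = 161880$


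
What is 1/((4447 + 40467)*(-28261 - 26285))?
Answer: -1/2449879044 ≈ -4.0818e-10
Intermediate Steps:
1/((4447 + 40467)*(-28261 - 26285)) = 1/(44914*(-54546)) = 1/(-2449879044) = -1/2449879044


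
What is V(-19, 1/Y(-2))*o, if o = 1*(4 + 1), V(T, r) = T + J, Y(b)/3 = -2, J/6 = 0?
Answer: -95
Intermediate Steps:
J = 0 (J = 6*0 = 0)
Y(b) = -6 (Y(b) = 3*(-2) = -6)
V(T, r) = T (V(T, r) = T + 0 = T)
o = 5 (o = 1*5 = 5)
V(-19, 1/Y(-2))*o = -19*5 = -95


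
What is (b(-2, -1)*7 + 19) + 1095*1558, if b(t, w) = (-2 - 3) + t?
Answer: 1705980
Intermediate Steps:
b(t, w) = -5 + t
(b(-2, -1)*7 + 19) + 1095*1558 = ((-5 - 2)*7 + 19) + 1095*1558 = (-7*7 + 19) + 1706010 = (-49 + 19) + 1706010 = -30 + 1706010 = 1705980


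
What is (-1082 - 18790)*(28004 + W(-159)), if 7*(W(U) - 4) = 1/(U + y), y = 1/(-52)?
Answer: -32216228302464/57883 ≈ -5.5657e+8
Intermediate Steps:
y = -1/52 ≈ -0.019231
W(U) = 4 + 1/(7*(-1/52 + U)) (W(U) = 4 + 1/(7*(U - 1/52)) = 4 + 1/(7*(-1/52 + U)))
(-1082 - 18790)*(28004 + W(-159)) = (-1082 - 18790)*(28004 + 8*(3 + 182*(-159))/(7*(-1 + 52*(-159)))) = -19872*(28004 + 8*(3 - 28938)/(7*(-1 - 8268))) = -19872*(28004 + (8/7)*(-28935)/(-8269)) = -19872*(28004 + (8/7)*(-1/8269)*(-28935)) = -19872*(28004 + 231480/57883) = -19872*1621187012/57883 = -32216228302464/57883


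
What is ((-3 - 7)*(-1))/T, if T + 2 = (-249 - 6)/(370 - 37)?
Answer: -1110/307 ≈ -3.6156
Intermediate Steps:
T = -307/111 (T = -2 + (-249 - 6)/(370 - 37) = -2 - 255/333 = -2 - 255*1/333 = -2 - 85/111 = -307/111 ≈ -2.7658)
((-3 - 7)*(-1))/T = ((-3 - 7)*(-1))/(-307/111) = -10*(-1)*(-111/307) = 10*(-111/307) = -1110/307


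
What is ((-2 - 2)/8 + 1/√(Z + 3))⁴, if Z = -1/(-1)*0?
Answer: 97/144 - 7*√3/18 ≈ 3.5797e-5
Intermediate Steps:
Z = 0 (Z = -1*(-1)*0 = 1*0 = 0)
((-2 - 2)/8 + 1/√(Z + 3))⁴ = ((-2 - 2)/8 + 1/√(0 + 3))⁴ = (-4*⅛ + 1/√3)⁴ = (-½ + 1*(√3/3))⁴ = (-½ + √3/3)⁴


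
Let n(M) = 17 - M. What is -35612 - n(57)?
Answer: -35572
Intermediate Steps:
-35612 - n(57) = -35612 - (17 - 1*57) = -35612 - (17 - 57) = -35612 - 1*(-40) = -35612 + 40 = -35572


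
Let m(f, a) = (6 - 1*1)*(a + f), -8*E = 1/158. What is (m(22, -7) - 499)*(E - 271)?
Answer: 18154885/158 ≈ 1.1490e+5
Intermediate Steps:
E = -1/1264 (E = -1/8/158 = -1/8*1/158 = -1/1264 ≈ -0.00079114)
m(f, a) = 5*a + 5*f (m(f, a) = (6 - 1)*(a + f) = 5*(a + f) = 5*a + 5*f)
(m(22, -7) - 499)*(E - 271) = ((5*(-7) + 5*22) - 499)*(-1/1264 - 271) = ((-35 + 110) - 499)*(-342545/1264) = (75 - 499)*(-342545/1264) = -424*(-342545/1264) = 18154885/158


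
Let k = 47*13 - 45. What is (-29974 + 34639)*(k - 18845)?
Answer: -85271535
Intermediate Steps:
k = 566 (k = 611 - 45 = 566)
(-29974 + 34639)*(k - 18845) = (-29974 + 34639)*(566 - 18845) = 4665*(-18279) = -85271535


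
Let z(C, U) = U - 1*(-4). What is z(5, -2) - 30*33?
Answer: -988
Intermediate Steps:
z(C, U) = 4 + U (z(C, U) = U + 4 = 4 + U)
z(5, -2) - 30*33 = (4 - 2) - 30*33 = 2 - 990 = -988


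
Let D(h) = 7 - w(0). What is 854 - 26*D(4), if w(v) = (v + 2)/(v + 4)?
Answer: 685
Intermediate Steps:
w(v) = (2 + v)/(4 + v)
D(h) = 13/2 (D(h) = 7 - (2 + 0)/(4 + 0) = 7 - 2/4 = 7 - 1*1/2 = 7 - 1/2 = 13/2)
854 - 26*D(4) = 854 - 26*13/2 = 854 - 1*169 = 854 - 169 = 685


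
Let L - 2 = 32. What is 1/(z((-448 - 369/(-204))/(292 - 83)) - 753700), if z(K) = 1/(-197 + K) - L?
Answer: -2830105/2133146376282 ≈ -1.3267e-6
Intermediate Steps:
L = 34 (L = 2 + 32 = 34)
z(K) = -34 + 1/(-197 + K) (z(K) = 1/(-197 + K) - 1*34 = 1/(-197 + K) - 34 = -34 + 1/(-197 + K))
1/(z((-448 - 369/(-204))/(292 - 83)) - 753700) = 1/((6699 - 34*(-448 - 369/(-204))/(292 - 83))/(-197 + (-448 - 369/(-204))/(292 - 83)) - 753700) = 1/((6699 - 34*(-448 - 369*(-1/204))/209)/(-197 + (-448 - 369*(-1/204))/209) - 753700) = 1/((6699 - 34*(-448 + 123/68)/209)/(-197 + (-448 + 123/68)*(1/209)) - 753700) = 1/((6699 - (-30341)/(2*209))/(-197 - 30341/68*1/209) - 753700) = 1/((6699 - 34*(-30341/14212))/(-197 - 30341/14212) - 753700) = 1/((6699 + 30341/418)/(-2830105/14212) - 753700) = 1/(-14212/2830105*2830523/418 - 753700) = 1/(-96237782/2830105 - 753700) = 1/(-2133146376282/2830105) = -2830105/2133146376282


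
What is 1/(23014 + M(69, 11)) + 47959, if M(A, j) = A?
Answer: 1107037598/23083 ≈ 47959.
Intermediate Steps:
1/(23014 + M(69, 11)) + 47959 = 1/(23014 + 69) + 47959 = 1/23083 + 47959 = 1107037598/23083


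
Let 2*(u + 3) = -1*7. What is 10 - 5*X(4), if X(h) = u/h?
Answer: 145/8 ≈ 18.125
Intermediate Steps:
u = -13/2 (u = -3 + (-1*7)/2 = -3 + (½)*(-7) = -3 - 7/2 = -13/2 ≈ -6.5000)
X(h) = -13/(2*h)
10 - 5*X(4) = 10 - (-65)/(2*4) = 10 - 5*(-13/8) = 10 + 65/8 = 145/8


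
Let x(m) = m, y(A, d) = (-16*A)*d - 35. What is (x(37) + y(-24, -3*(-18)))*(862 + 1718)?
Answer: 53504040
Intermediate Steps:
y(A, d) = -35 - 16*A*d (y(A, d) = -16*A*d - 35 = -35 - 16*A*d)
(x(37) + y(-24, -3*(-18)))*(862 + 1718) = (37 + (-35 - 16*(-24)*(-3*(-18))))*(862 + 1718) = (37 + (-35 - 16*(-24)*54))*2580 = (37 + (-35 + 20736))*2580 = (37 + 20701)*2580 = 20738*2580 = 53504040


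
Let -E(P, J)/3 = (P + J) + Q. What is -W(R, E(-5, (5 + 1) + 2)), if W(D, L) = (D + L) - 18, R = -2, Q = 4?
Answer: 41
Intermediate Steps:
E(P, J) = -12 - 3*J - 3*P (E(P, J) = -3*((P + J) + 4) = -3*((J + P) + 4) = -3*(4 + J + P) = -12 - 3*J - 3*P)
W(D, L) = -18 + D + L
-W(R, E(-5, (5 + 1) + 2)) = -(-18 - 2 + (-12 - 3*((5 + 1) + 2) - 3*(-5))) = -(-18 - 2 + (-12 - 3*(6 + 2) + 15)) = -(-18 - 2 + (-12 - 3*8 + 15)) = -(-18 - 2 + (-12 - 24 + 15)) = -(-18 - 2 - 21) = -1*(-41) = 41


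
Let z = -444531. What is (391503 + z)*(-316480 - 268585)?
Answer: 31024826820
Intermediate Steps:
(391503 + z)*(-316480 - 268585) = (391503 - 444531)*(-316480 - 268585) = -53028*(-585065) = 31024826820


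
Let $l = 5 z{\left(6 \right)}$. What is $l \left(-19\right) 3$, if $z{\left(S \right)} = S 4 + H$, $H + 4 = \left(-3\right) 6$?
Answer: $-570$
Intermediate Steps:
$H = -22$ ($H = -4 - 18 = -22$)
$z{\left(S \right)} = -22 + 4 S$ ($z{\left(S \right)} = S 4 - 22 = 4 S - 22 = -22 + 4 S$)
$l = 10$ ($l = 5 \left(-22 + 4 \cdot 6\right) = 5 \left(-22 + 24\right) = 5 \cdot 2 = 10$)
$l \left(-19\right) 3 = 10 \left(-19\right) 3 = \left(-190\right) 3 = -570$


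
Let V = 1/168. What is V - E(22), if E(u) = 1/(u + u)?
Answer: -31/1848 ≈ -0.016775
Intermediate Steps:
V = 1/168 ≈ 0.0059524
E(u) = 1/(2*u)
V - E(22) = 1/168 - 1/(2*22) = 1/168 - 1*1/44 = 1/168 - 1/44 = -31/1848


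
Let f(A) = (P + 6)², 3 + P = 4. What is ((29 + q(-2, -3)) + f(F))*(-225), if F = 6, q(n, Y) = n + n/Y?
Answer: -17250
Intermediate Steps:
P = 1 (P = -3 + 4 = 1)
f(A) = 49 (f(A) = (1 + 6)² = 7² = 49)
((29 + q(-2, -3)) + f(F))*(-225) = ((29 + (-2 - 2/(-3))) + 49)*(-225) = ((29 + (-2 - 2*(-⅓))) + 49)*(-225) = ((29 + (-2 + ⅔)) + 49)*(-225) = ((29 - 4/3) + 49)*(-225) = (83/3 + 49)*(-225) = (230/3)*(-225) = -17250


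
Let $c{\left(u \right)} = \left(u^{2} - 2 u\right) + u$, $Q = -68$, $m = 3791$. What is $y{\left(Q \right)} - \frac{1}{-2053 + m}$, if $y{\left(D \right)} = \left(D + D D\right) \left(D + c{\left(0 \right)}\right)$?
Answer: $- \frac{538446305}{1738} \approx -3.0981 \cdot 10^{5}$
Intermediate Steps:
$c{\left(u \right)} = u^{2} - u$
$y{\left(D \right)} = D \left(D + D^{2}\right)$ ($y{\left(D \right)} = \left(D + D D\right) \left(D + 0 \left(-1 + 0\right)\right) = \left(D + D^{2}\right) \left(D + 0 \left(-1\right)\right) = \left(D + D^{2}\right) \left(D + 0\right) = \left(D + D^{2}\right) D = D \left(D + D^{2}\right)$)
$y{\left(Q \right)} - \frac{1}{-2053 + m} = \left(-68\right)^{2} \left(1 - 68\right) - \frac{1}{-2053 + 3791} = 4624 \left(-67\right) - \frac{1}{1738} = -309808 - \frac{1}{1738} = - \frac{538446305}{1738}$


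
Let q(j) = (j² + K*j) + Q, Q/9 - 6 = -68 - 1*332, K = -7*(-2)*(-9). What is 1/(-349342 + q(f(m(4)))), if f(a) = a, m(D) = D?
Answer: -1/353376 ≈ -2.8298e-6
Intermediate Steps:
K = -126 (K = 14*(-9) = -126)
Q = -3546 (Q = 54 + 9*(-68 - 1*332) = 54 + 9*(-68 - 332) = 54 + 9*(-400) = 54 - 3600 = -3546)
q(j) = -3546 + j² - 126*j (q(j) = (j² - 126*j) - 3546 = -3546 + j² - 126*j)
1/(-349342 + q(f(m(4)))) = 1/(-349342 + (-3546 + 4² - 126*4)) = 1/(-349342 + (-3546 + 16 - 504)) = 1/(-349342 - 4034) = 1/(-353376) = -1/353376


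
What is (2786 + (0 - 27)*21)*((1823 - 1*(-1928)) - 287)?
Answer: 7686616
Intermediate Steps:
(2786 + (0 - 27)*21)*((1823 - 1*(-1928)) - 287) = (2786 - 27*21)*((1823 + 1928) - 287) = (2786 - 567)*(3751 - 287) = 2219*3464 = 7686616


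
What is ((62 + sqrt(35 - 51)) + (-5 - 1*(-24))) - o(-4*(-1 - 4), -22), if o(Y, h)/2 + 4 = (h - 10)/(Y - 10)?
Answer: 477/5 + 4*I ≈ 95.4 + 4.0*I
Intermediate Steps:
o(Y, h) = -8 + 2*(-10 + h)/(-10 + Y) (o(Y, h) = -8 + 2*((h - 10)/(Y - 10)) = -8 + 2*((-10 + h)/(-10 + Y)) = -8 + 2*(-10 + h)/(-10 + Y))
((62 + sqrt(35 - 51)) + (-5 - 1*(-24))) - o(-4*(-1 - 4), -22) = ((62 + sqrt(35 - 51)) + (-5 - 1*(-24))) - 2*(30 - 22 - (-16)*(-1 - 4))/(-10 - 4*(-1 - 4)) = ((62 + sqrt(-16)) + (-5 + 24)) - 2*(30 - 22 - (-16)*(-5))/(-10 - 4*(-5)) = ((62 + 4*I) + 19) - 2*(30 - 22 - 4*20)/(-10 + 20) = (81 + 4*I) - 2*(30 - 22 - 80)/10 = (81 + 4*I) - 2*(-72)/10 = (81 + 4*I) - 1*(-72/5) = (81 + 4*I) + 72/5 = 477/5 + 4*I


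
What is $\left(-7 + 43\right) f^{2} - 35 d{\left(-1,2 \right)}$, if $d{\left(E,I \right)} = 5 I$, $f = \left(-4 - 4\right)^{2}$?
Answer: $147106$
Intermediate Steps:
$f = 64$ ($f = \left(-8\right)^{2} = 64$)
$\left(-7 + 43\right) f^{2} - 35 d{\left(-1,2 \right)} = \left(-7 + 43\right) 64^{2} - 35 \cdot 5 \cdot 2 = 36 \cdot 4096 - 350 = 147456 - 350 = 147106$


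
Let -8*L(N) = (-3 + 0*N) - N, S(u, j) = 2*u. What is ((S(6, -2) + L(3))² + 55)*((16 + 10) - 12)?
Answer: 24367/8 ≈ 3045.9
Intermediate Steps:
L(N) = 3/8 + N/8 (L(N) = -((-3 + 0*N) - N)/8 = -((-3 + 0) - N)/8 = -(-3 - N)/8 = 3/8 + N/8)
((S(6, -2) + L(3))² + 55)*((16 + 10) - 12) = ((2*6 + (3/8 + (⅛)*3))² + 55)*((16 + 10) - 12) = ((12 + (3/8 + 3/8))² + 55)*(26 - 12) = ((12 + ¾)² + 55)*14 = ((51/4)² + 55)*14 = (2601/16 + 55)*14 = (3481/16)*14 = 24367/8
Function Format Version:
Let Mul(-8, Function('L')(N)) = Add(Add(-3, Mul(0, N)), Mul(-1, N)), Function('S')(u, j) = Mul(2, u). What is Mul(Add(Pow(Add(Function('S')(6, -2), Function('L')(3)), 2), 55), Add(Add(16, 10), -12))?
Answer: Rational(24367, 8) ≈ 3045.9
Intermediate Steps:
Function('L')(N) = Add(Rational(3, 8), Mul(Rational(1, 8), N)) (Function('L')(N) = Mul(Rational(-1, 8), Add(Add(-3, Mul(0, N)), Mul(-1, N))) = Mul(Rational(-1, 8), Add(Add(-3, 0), Mul(-1, N))) = Mul(Rational(-1, 8), Add(-3, Mul(-1, N))) = Add(Rational(3, 8), Mul(Rational(1, 8), N)))
Mul(Add(Pow(Add(Function('S')(6, -2), Function('L')(3)), 2), 55), Add(Add(16, 10), -12)) = Mul(Add(Pow(Add(Mul(2, 6), Add(Rational(3, 8), Mul(Rational(1, 8), 3))), 2), 55), Add(Add(16, 10), -12)) = Mul(Add(Pow(Add(12, Add(Rational(3, 8), Rational(3, 8))), 2), 55), Add(26, -12)) = Mul(Add(Pow(Add(12, Rational(3, 4)), 2), 55), 14) = Mul(Add(Pow(Rational(51, 4), 2), 55), 14) = Mul(Add(Rational(2601, 16), 55), 14) = Mul(Rational(3481, 16), 14) = Rational(24367, 8)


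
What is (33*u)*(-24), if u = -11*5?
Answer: 43560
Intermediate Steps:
u = -55
(33*u)*(-24) = (33*(-55))*(-24) = -1815*(-24) = 43560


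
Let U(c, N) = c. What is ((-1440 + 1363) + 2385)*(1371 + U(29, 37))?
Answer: 3231200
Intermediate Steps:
((-1440 + 1363) + 2385)*(1371 + U(29, 37)) = ((-1440 + 1363) + 2385)*(1371 + 29) = (-77 + 2385)*1400 = 2308*1400 = 3231200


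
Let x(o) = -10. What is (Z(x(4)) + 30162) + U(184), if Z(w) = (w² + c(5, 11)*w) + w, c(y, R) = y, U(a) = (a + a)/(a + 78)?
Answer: 3956646/131 ≈ 30203.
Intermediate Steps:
U(a) = 2*a/(78 + a) (U(a) = (2*a)/(78 + a) = 2*a/(78 + a))
Z(w) = w² + 6*w (Z(w) = (w² + 5*w) + w = w² + 6*w)
(Z(x(4)) + 30162) + U(184) = (-10*(6 - 10) + 30162) + 2*184/(78 + 184) = (-10*(-4) + 30162) + 2*184/262 = (40 + 30162) + 2*184*(1/262) = 30202 + 184/131 = 3956646/131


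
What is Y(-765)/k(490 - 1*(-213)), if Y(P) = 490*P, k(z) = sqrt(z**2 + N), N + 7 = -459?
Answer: -124950*sqrt(493743)/164581 ≈ -533.47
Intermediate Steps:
N = -466 (N = -7 - 459 = -466)
k(z) = sqrt(-466 + z**2) (k(z) = sqrt(z**2 - 466) = sqrt(-466 + z**2))
Y(-765)/k(490 - 1*(-213)) = (490*(-765))/(sqrt(-466 + (490 - 1*(-213))**2)) = -374850/sqrt(-466 + (490 + 213)**2) = -374850/sqrt(-466 + 703**2) = -374850/sqrt(-466 + 494209) = -374850*sqrt(493743)/493743 = -124950*sqrt(493743)/164581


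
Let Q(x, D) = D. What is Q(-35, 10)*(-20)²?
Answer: 4000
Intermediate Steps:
Q(-35, 10)*(-20)² = 10*(-20)² = 10*400 = 4000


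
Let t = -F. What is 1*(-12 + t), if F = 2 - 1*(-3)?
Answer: -17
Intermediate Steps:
F = 5 (F = 2 + 3 = 5)
t = -5 (t = -1*5 = -5)
1*(-12 + t) = 1*(-12 - 5) = 1*(-17) = -17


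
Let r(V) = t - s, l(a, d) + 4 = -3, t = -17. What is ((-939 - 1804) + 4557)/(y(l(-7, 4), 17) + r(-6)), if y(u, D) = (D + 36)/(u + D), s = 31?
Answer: -18140/427 ≈ -42.482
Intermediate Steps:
l(a, d) = -7 (l(a, d) = -4 - 3 = -7)
r(V) = -48 (r(V) = -17 - 1*31 = -17 - 31 = -48)
y(u, D) = (36 + D)/(D + u)
((-939 - 1804) + 4557)/(y(l(-7, 4), 17) + r(-6)) = ((-939 - 1804) + 4557)/((36 + 17)/(17 - 7) - 48) = (-2743 + 4557)/(53/10 - 48) = 1814/((⅒)*53 - 48) = 1814/(53/10 - 48) = 1814/(-427/10) = 1814*(-10/427) = -18140/427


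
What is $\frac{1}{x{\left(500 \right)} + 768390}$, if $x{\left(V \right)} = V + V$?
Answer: $\frac{1}{769390} \approx 1.2997 \cdot 10^{-6}$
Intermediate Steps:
$x{\left(V \right)} = 2 V$
$\frac{1}{x{\left(500 \right)} + 768390} = \frac{1}{2 \cdot 500 + 768390} = \frac{1}{1000 + 768390} = \frac{1}{769390}$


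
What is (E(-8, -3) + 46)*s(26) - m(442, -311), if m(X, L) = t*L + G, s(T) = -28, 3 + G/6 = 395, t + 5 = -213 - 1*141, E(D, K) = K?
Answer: -115205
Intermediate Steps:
t = -359 (t = -5 + (-213 - 1*141) = -5 + (-213 - 141) = -5 - 354 = -359)
G = 2352 (G = -18 + 6*395 = -18 + 2370 = 2352)
m(X, L) = 2352 - 359*L (m(X, L) = -359*L + 2352 = 2352 - 359*L)
(E(-8, -3) + 46)*s(26) - m(442, -311) = (-3 + 46)*(-28) - (2352 - 359*(-311)) = 43*(-28) - (2352 + 111649) = -1204 - 1*114001 = -1204 - 114001 = -115205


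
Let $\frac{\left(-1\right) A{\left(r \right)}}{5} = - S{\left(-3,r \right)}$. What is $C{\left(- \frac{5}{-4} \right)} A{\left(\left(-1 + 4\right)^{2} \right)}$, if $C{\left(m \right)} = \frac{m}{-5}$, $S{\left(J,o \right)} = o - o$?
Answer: $0$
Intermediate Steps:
$S{\left(J,o \right)} = 0$
$C{\left(m \right)} = - \frac{m}{5}$ ($C{\left(m \right)} = m \left(- \frac{1}{5}\right) = - \frac{m}{5}$)
$A{\left(r \right)} = 0$ ($A{\left(r \right)} = - 5 \left(\left(-1\right) 0\right) = \left(-5\right) 0 = 0$)
$C{\left(- \frac{5}{-4} \right)} A{\left(\left(-1 + 4\right)^{2} \right)} = - \frac{\left(-5\right) \frac{1}{-4}}{5} \cdot 0 = - \frac{\left(-5\right) \left(- \frac{1}{4}\right)}{5} \cdot 0 = \left(- \frac{1}{5}\right) \frac{5}{4} \cdot 0 = \left(- \frac{1}{4}\right) 0 = 0$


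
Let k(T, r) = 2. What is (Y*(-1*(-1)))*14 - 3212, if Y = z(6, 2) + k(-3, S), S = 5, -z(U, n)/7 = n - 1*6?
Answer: -2792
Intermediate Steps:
z(U, n) = 42 - 7*n (z(U, n) = -7*(n - 1*6) = -7*(n - 6) = -7*(-6 + n) = 42 - 7*n)
Y = 30 (Y = (42 - 7*2) + 2 = (42 - 14) + 2 = 28 + 2 = 30)
(Y*(-1*(-1)))*14 - 3212 = (30*(-1*(-1)))*14 - 3212 = (30*1)*14 - 3212 = 30*14 - 3212 = 420 - 3212 = -2792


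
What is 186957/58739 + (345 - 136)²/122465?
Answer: 25461467264/7193471635 ≈ 3.5395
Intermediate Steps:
186957/58739 + (345 - 136)²/122465 = 186957*(1/58739) + 209²*(1/122465) = 186957/58739 + 43681*(1/122465) = 186957/58739 + 43681/122465 = 25461467264/7193471635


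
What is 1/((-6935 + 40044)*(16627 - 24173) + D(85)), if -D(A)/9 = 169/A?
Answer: -85/21236445211 ≈ -4.0026e-9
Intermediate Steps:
D(A) = -1521/A
1/((-6935 + 40044)*(16627 - 24173) + D(85)) = 1/((-6935 + 40044)*(16627 - 24173) - 1521/85) = 1/(33109*(-7546) - 1521*1/85) = 1/(-249840514 - 1521/85) = 1/(-21236445211/85) = -85/21236445211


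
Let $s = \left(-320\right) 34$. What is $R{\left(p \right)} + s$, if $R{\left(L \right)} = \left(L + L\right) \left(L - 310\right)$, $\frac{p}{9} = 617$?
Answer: $58217878$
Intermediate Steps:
$p = 5553$ ($p = 9 \cdot 617 = 5553$)
$R{\left(L \right)} = 2 L \left(-310 + L\right)$
$s = -10880$
$R{\left(p \right)} + s = 2 \cdot 5553 \left(-310 + 5553\right) - 10880 = 2 \cdot 5553 \cdot 5243 - 10880 = 58228758 - 10880 = 58217878$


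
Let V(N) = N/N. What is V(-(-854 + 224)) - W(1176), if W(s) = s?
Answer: -1175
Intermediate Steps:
V(N) = 1
V(-(-854 + 224)) - W(1176) = 1 - 1*1176 = 1 - 1176 = -1175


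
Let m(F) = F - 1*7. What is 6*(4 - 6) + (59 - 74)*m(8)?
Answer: -27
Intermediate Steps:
m(F) = -7 + F (m(F) = F - 7 = -7 + F)
6*(4 - 6) + (59 - 74)*m(8) = 6*(4 - 6) + (59 - 74)*(-7 + 8) = 6*(-2) - 15*1 = -12 - 15 = -27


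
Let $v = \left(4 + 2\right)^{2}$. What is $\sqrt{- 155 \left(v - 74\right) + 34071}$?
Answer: $\sqrt{39961} \approx 199.9$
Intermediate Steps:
$v = 36$ ($v = 6^{2} = 36$)
$\sqrt{- 155 \left(v - 74\right) + 34071} = \sqrt{- 155 \left(36 - 74\right) + 34071} = \sqrt{\left(-155\right) \left(-38\right) + 34071} = \sqrt{5890 + 34071} = \sqrt{39961}$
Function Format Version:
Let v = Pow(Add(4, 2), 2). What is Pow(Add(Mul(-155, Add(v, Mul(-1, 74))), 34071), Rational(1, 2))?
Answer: Pow(39961, Rational(1, 2)) ≈ 199.90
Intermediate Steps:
v = 36 (v = Pow(6, 2) = 36)
Pow(Add(Mul(-155, Add(v, Mul(-1, 74))), 34071), Rational(1, 2)) = Pow(Add(Mul(-155, Add(36, Mul(-1, 74))), 34071), Rational(1, 2)) = Pow(Add(Mul(-155, Add(36, -74)), 34071), Rational(1, 2)) = Pow(Add(Mul(-155, -38), 34071), Rational(1, 2)) = Pow(Add(5890, 34071), Rational(1, 2)) = Pow(39961, Rational(1, 2))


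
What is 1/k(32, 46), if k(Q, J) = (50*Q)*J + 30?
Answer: 1/73630 ≈ 1.3581e-5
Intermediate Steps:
k(Q, J) = 30 + 50*J*Q (k(Q, J) = 50*J*Q + 30 = 30 + 50*J*Q)
1/k(32, 46) = 1/(30 + 50*46*32) = 1/(30 + 73600) = 1/73630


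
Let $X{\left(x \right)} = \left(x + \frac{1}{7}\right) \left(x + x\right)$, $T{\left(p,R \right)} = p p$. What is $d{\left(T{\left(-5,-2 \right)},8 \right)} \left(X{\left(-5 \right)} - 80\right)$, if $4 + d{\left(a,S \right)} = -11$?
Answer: $\frac{3300}{7} \approx 471.43$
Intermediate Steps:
$T{\left(p,R \right)} = p^{2}$
$X{\left(x \right)} = 2 x \left(\frac{1}{7} + x\right)$ ($X{\left(x \right)} = \left(x + \frac{1}{7}\right) 2 x = \left(\frac{1}{7} + x\right) 2 x = 2 x \left(\frac{1}{7} + x\right)$)
$d{\left(a,S \right)} = -15$ ($d{\left(a,S \right)} = -4 - 11 = -15$)
$d{\left(T{\left(-5,-2 \right)},8 \right)} \left(X{\left(-5 \right)} - 80\right) = - 15 \left(\frac{2}{7} \left(-5\right) \left(1 + 7 \left(-5\right)\right) - 80\right) = - 15 \left(\frac{2}{7} \left(-5\right) \left(1 - 35\right) - 80\right) = - 15 \left(\frac{2}{7} \left(-5\right) \left(-34\right) - 80\right) = - 15 \left(\frac{340}{7} - 80\right) = \left(-15\right) \left(- \frac{220}{7}\right) = \frac{3300}{7}$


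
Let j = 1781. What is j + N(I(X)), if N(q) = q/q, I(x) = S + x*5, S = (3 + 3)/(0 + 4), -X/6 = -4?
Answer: 1782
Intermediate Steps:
X = 24 (X = -6*(-4) = 24)
S = 3/2 (S = 6/4 = 6*(1/4) = 3/2 ≈ 1.5000)
I(x) = 3/2 + 5*x (I(x) = 3/2 + x*5 = 3/2 + 5*x)
N(q) = 1
j + N(I(X)) = 1781 + 1 = 1782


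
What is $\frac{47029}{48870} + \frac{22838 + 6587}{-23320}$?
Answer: $- \frac{3102577}{10360440} \approx -0.29946$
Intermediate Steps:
$\frac{47029}{48870} + \frac{22838 + 6587}{-23320} = 47029 \cdot \frac{1}{48870} + 29425 \left(- \frac{1}{23320}\right) = \frac{47029}{48870} - \frac{535}{424} = - \frac{3102577}{10360440}$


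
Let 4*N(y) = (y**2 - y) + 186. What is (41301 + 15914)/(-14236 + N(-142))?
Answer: -57215/9113 ≈ -6.2784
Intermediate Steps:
N(y) = 93/2 - y/4 + y**2/4 (N(y) = ((y**2 - y) + 186)/4 = (186 + y**2 - y)/4 = 93/2 - y/4 + y**2/4)
(41301 + 15914)/(-14236 + N(-142)) = (41301 + 15914)/(-14236 + (93/2 - 1/4*(-142) + (1/4)*(-142)**2)) = 57215/(-14236 + (93/2 + 71/2 + (1/4)*20164)) = 57215/(-14236 + (93/2 + 71/2 + 5041)) = 57215/(-14236 + 5123) = 57215/(-9113) = 57215*(-1/9113) = -57215/9113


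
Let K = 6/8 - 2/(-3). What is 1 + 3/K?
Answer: 53/17 ≈ 3.1176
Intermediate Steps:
K = 17/12 (K = 6*(⅛) - 2*(-⅓) = ¾ + ⅔ = 17/12 ≈ 1.4167)
1 + 3/K = 1 + 3/(17/12) = 1 + 3*(12/17) = 1 + 36/17 = 53/17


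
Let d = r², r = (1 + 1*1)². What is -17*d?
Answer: -272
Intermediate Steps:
r = 4 (r = (1 + 1)² = 2² = 4)
d = 16 (d = 4² = 16)
-17*d = -17*16 = -272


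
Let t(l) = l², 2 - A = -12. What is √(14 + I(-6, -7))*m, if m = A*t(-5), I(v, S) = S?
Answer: 350*√7 ≈ 926.01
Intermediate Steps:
A = 14 (A = 2 - 1*(-12) = 2 + 12 = 14)
m = 350 (m = 14*(-5)² = 14*25 = 350)
√(14 + I(-6, -7))*m = √(14 - 7)*350 = √7*350 = 350*√7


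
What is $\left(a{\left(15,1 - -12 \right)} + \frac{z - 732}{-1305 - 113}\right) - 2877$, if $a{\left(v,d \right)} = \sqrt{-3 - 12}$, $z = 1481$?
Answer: $- \frac{4080335}{1418} + i \sqrt{15} \approx -2877.5 + 3.873 i$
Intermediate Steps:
$a{\left(v,d \right)} = i \sqrt{15}$ ($a{\left(v,d \right)} = \sqrt{-15} = i \sqrt{15}$)
$\left(a{\left(15,1 - -12 \right)} + \frac{z - 732}{-1305 - 113}\right) - 2877 = \left(i \sqrt{15} + \frac{1481 - 732}{-1305 - 113}\right) - 2877 = \left(i \sqrt{15} + \frac{749}{-1418}\right) - 2877 = \left(i \sqrt{15} + 749 \left(- \frac{1}{1418}\right)\right) - 2877 = \left(i \sqrt{15} - \frac{749}{1418}\right) - 2877 = \left(- \frac{749}{1418} + i \sqrt{15}\right) - 2877 = - \frac{4080335}{1418} + i \sqrt{15}$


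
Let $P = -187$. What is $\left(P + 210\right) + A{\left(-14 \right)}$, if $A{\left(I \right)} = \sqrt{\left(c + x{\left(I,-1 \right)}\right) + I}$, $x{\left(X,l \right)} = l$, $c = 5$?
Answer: $23 + i \sqrt{10} \approx 23.0 + 3.1623 i$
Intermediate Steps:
$A{\left(I \right)} = \sqrt{4 + I}$ ($A{\left(I \right)} = \sqrt{\left(5 - 1\right) + I} = \sqrt{4 + I}$)
$\left(P + 210\right) + A{\left(-14 \right)} = \left(-187 + 210\right) + \sqrt{4 - 14} = 23 + \sqrt{-10} = 23 + i \sqrt{10}$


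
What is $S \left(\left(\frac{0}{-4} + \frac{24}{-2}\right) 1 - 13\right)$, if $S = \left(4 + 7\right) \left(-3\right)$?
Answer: $825$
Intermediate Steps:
$S = -33$ ($S = 11 \left(-3\right) = -33$)
$S \left(\left(\frac{0}{-4} + \frac{24}{-2}\right) 1 - 13\right) = - 33 \left(\left(\frac{0}{-4} + \frac{24}{-2}\right) 1 - 13\right) = - 33 \left(\left(0 \left(- \frac{1}{4}\right) + 24 \left(- \frac{1}{2}\right)\right) 1 - 13\right) = - 33 \left(\left(0 - 12\right) 1 - 13\right) = - 33 \left(\left(-12\right) 1 - 13\right) = - 33 \left(-12 - 13\right) = \left(-33\right) \left(-25\right) = 825$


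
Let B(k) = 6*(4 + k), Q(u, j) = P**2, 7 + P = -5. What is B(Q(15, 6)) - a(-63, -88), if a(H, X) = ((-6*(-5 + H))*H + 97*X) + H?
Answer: 35191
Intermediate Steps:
P = -12 (P = -7 - 5 = -12)
Q(u, j) = 144 (Q(u, j) = (-12)**2 = 144)
B(k) = 24 + 6*k
a(H, X) = H + 97*X + H*(30 - 6*H) (a(H, X) = ((30 - 6*H)*H + 97*X) + H = (H*(30 - 6*H) + 97*X) + H = (97*X + H*(30 - 6*H)) + H = H + 97*X + H*(30 - 6*H))
B(Q(15, 6)) - a(-63, -88) = (24 + 6*144) - (-6*(-63)**2 + 31*(-63) + 97*(-88)) = (24 + 864) - (-6*3969 - 1953 - 8536) = 888 - (-23814 - 1953 - 8536) = 888 - 1*(-34303) = 888 + 34303 = 35191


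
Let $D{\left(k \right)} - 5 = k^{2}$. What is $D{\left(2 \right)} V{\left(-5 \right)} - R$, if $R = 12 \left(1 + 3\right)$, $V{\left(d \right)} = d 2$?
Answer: $-138$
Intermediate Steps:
$D{\left(k \right)} = 5 + k^{2}$
$V{\left(d \right)} = 2 d$
$R = 48$ ($R = 12 \cdot 4 = 48$)
$D{\left(2 \right)} V{\left(-5 \right)} - R = \left(5 + 2^{2}\right) 2 \left(-5\right) - 48 = \left(5 + 4\right) \left(-10\right) - 48 = 9 \left(-10\right) - 48 = -90 - 48 = -138$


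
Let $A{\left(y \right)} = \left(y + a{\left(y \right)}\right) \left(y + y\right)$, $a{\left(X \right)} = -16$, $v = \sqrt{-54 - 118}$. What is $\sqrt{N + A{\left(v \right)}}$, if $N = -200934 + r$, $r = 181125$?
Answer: $\sqrt{-20153 - 64 i \sqrt{43}} \approx 1.478 - 141.97 i$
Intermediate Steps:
$v = 2 i \sqrt{43}$ ($v = \sqrt{-172} = 2 i \sqrt{43} \approx 13.115 i$)
$N = -19809$ ($N = -200934 + 181125 = -19809$)
$A{\left(y \right)} = 2 y \left(-16 + y\right)$ ($A{\left(y \right)} = \left(y - 16\right) \left(y + y\right) = \left(-16 + y\right) 2 y = 2 y \left(-16 + y\right)$)
$\sqrt{N + A{\left(v \right)}} = \sqrt{-19809 + 2 \cdot 2 i \sqrt{43} \left(-16 + 2 i \sqrt{43}\right)} = \sqrt{-19809 + 4 i \sqrt{43} \left(-16 + 2 i \sqrt{43}\right)}$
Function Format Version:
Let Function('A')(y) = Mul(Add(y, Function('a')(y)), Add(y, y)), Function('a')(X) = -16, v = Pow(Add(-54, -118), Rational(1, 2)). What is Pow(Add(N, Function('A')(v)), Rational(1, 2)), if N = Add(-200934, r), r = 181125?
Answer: Pow(Add(-20153, Mul(-64, I, Pow(43, Rational(1, 2)))), Rational(1, 2)) ≈ Add(1.478, Mul(-141.97, I))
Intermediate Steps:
v = Mul(2, I, Pow(43, Rational(1, 2))) (v = Pow(-172, Rational(1, 2)) = Mul(2, I, Pow(43, Rational(1, 2))) ≈ Mul(13.115, I))
N = -19809 (N = Add(-200934, 181125) = -19809)
Function('A')(y) = Mul(2, y, Add(-16, y)) (Function('A')(y) = Mul(Add(y, -16), Add(y, y)) = Mul(Add(-16, y), Mul(2, y)) = Mul(2, y, Add(-16, y)))
Pow(Add(N, Function('A')(v)), Rational(1, 2)) = Pow(Add(-19809, Mul(2, Mul(2, I, Pow(43, Rational(1, 2))), Add(-16, Mul(2, I, Pow(43, Rational(1, 2)))))), Rational(1, 2)) = Pow(Add(-19809, Mul(4, I, Pow(43, Rational(1, 2)), Add(-16, Mul(2, I, Pow(43, Rational(1, 2)))))), Rational(1, 2))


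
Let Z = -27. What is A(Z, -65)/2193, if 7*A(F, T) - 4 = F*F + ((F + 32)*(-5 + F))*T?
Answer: 3711/5117 ≈ 0.72523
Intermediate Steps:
A(F, T) = 4/7 + F²/7 + T*(-5 + F)*(32 + F)/7 (A(F, T) = 4/7 + (F*F + ((F + 32)*(-5 + F))*T)/7 = 4/7 + (F² + ((32 + F)*(-5 + F))*T)/7 = 4/7 + (F² + ((-5 + F)*(32 + F))*T)/7 = 4/7 + (F² + T*(-5 + F)*(32 + F))/7 = 4/7 + (F²/7 + T*(-5 + F)*(32 + F)/7) = 4/7 + F²/7 + T*(-5 + F)*(32 + F)/7)
A(Z, -65)/2193 = (4/7 - 160/7*(-65) + (⅐)*(-27)² + (⅐)*(-65)*(-27)² + (27/7)*(-27)*(-65))/2193 = (4/7 + 10400/7 + (⅐)*729 + (⅐)*(-65)*729 + 47385/7)*(1/2193) = (4/7 + 10400/7 + 729/7 - 47385/7 + 47385/7)*(1/2193) = (11133/7)*(1/2193) = 3711/5117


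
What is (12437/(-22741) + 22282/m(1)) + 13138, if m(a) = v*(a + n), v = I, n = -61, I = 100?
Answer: 896023105519/68223000 ≈ 13134.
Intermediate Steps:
v = 100
m(a) = -6100 + 100*a (m(a) = 100*(a - 61) = 100*(-61 + a) = -6100 + 100*a)
(12437/(-22741) + 22282/m(1)) + 13138 = (12437/(-22741) + 22282/(-6100 + 100*1)) + 13138 = (12437*(-1/22741) + 22282/(-6100 + 100)) + 13138 = (-12437/22741 + 22282/(-6000)) + 13138 = (-12437/22741 + 22282*(-1/6000)) + 13138 = (-12437/22741 - 11141/3000) + 13138 = -290668481/68223000 + 13138 = 896023105519/68223000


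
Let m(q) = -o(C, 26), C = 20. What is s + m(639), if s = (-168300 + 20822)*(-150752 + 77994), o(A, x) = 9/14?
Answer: 150222860527/14 ≈ 1.0730e+10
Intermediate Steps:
o(A, x) = 9/14 (o(A, x) = 9*(1/14) = 9/14)
s = 10730204324 (s = -147478*(-72758) = 10730204324)
m(q) = -9/14 (m(q) = -1*9/14 = -9/14)
s + m(639) = 10730204324 - 9/14 = 150222860527/14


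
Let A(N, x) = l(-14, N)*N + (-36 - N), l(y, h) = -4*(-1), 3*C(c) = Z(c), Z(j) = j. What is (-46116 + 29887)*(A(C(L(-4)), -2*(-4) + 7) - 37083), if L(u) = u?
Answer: 602469167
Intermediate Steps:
C(c) = c/3
l(y, h) = 4
A(N, x) = -36 + 3*N (A(N, x) = 4*N + (-36 - N) = -36 + 3*N)
(-46116 + 29887)*(A(C(L(-4)), -2*(-4) + 7) - 37083) = (-46116 + 29887)*((-36 + 3*((⅓)*(-4))) - 37083) = -16229*((-36 + 3*(-4/3)) - 37083) = -16229*((-36 - 4) - 37083) = -16229*(-40 - 37083) = -16229*(-37123) = 602469167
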